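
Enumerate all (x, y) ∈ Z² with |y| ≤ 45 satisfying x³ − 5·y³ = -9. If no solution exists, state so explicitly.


The equation is x³ - 5y³ = -9. For fixed y, x³ = 5·y³ − 9, so a solution requires the RHS to be a perfect cube.
Strategy: iterate y from -45 to 45, compute RHS = 5·y³ − 9, and check whether it is a (positive or negative) perfect cube.
Check small values of y:
  y = 0: RHS = -9 is not a perfect cube.
  y = 1: RHS = -4 is not a perfect cube.
  y = -1: RHS = -14 is not a perfect cube.
  y = 2: RHS = 31 is not a perfect cube.
  y = -2: RHS = -49 is not a perfect cube.
  y = 3: RHS = 126 is not a perfect cube.
  y = -3: RHS = -144 is not a perfect cube.
Continuing the search up to |y| = 45 finds no solutions either.
No (x, y) in the scanned range satisfies the equation.

No integer solutions with |y| ≤ 45.


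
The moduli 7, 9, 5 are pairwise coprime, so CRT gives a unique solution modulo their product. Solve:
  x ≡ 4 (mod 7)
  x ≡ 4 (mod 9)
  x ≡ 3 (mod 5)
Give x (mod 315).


Moduli 7, 9, 5 are pairwise coprime; by CRT there is a unique solution modulo M = 7 · 9 · 5 = 315.
Solve pairwise, accumulating the modulus:
  Start with x ≡ 4 (mod 7).
  Combine with x ≡ 4 (mod 9): since gcd(7, 9) = 1, we get a unique residue mod 63.
    Write x = 4 + 7·t and substitute into x ≡ 4 (mod 9): 7·t ≡ 4 − 4 = 0 (mod 9).
    The inverse of 7 mod 9 is 4 (since 7·4 = 28 = 3·9 + 1), so t ≡ 4·0 = 0 ≡ 0 (mod 9).
    Then x = 4 + 7·0 = 4, valid modulo lcm(7, 9) = 63: x ≡ 4 (mod 63).
  Combine with x ≡ 3 (mod 5): since gcd(63, 5) = 1, we get a unique residue mod 315.
    Write x = 4 + 63·t and substitute into x ≡ 3 (mod 5): 63·t ≡ 3 − 4 = -1 (mod 5).
    Reduce coefficients mod 5: 3·t ≡ 4 (mod 5).
    The inverse of 3 mod 5 is 2 (since 3·2 = 6 = 1·5 + 1), so t ≡ 2·4 = 8 ≡ 3 (mod 5).
    Then x = 4 + 63·3 = 193, valid modulo lcm(63, 5) = 315: x ≡ 193 (mod 315).
Verify: 193 mod 7 = 4 ✓, 193 mod 9 = 4 ✓, 193 mod 5 = 3 ✓.

x ≡ 193 (mod 315).


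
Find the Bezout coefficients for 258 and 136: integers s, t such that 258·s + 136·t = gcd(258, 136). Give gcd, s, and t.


Euclidean algorithm on (258, 136) — divide until remainder is 0:
  258 = 1 · 136 + 122
  136 = 1 · 122 + 14
  122 = 8 · 14 + 10
  14 = 1 · 10 + 4
  10 = 2 · 4 + 2
  4 = 2 · 2 + 0
gcd(258, 136) = 2.
Track Bezout coefficients alongside the remainders: start with r₀ = 258 = a·1 + b·0 (s = 1, t = 0) and r₁ = 136 = a·0 + b·1 (s = 0, t = 1); each new remainder r_{k+1} = r_{k-1} − q_k·r_k inherits s_{k+1} = s_{k-1} − q_k·s_k, t_{k+1} = t_{k-1} − q_k·t_k, so r_k = a·s_k + b·t_k at every step:
  q = 1: r = 122, s = 1 − 1·0 = 1, t = 0 − 1·1 = -1  (check: 258·1 + 136·(-1) = 122)
  q = 1: r = 14, s = 0 − 1·1 = -1, t = 1 − 1·(-1) = 2  (check: 258·(-1) + 136·2 = 14)
  q = 8: r = 10, s = 1 − 8·(-1) = 9, t = -1 − 8·2 = -17  (check: 258·9 + 136·(-17) = 10)
  q = 1: r = 4, s = -1 − 1·9 = -10, t = 2 − 1·(-17) = 19  (check: 258·(-10) + 136·19 = 4)
  q = 2: r = 2, s = 9 − 2·(-10) = 29, t = -17 − 2·19 = -55  (check: 258·29 + 136·(-55) = 2)
The row with r = 2 (the gcd) gives the Bezout coefficients s = 29, t = -55.
Result: 258 · (29) + 136 · (-55) = 2.

gcd(258, 136) = 2; s = 29, t = -55 (check: 258·29 + 136·(-55) = 2).


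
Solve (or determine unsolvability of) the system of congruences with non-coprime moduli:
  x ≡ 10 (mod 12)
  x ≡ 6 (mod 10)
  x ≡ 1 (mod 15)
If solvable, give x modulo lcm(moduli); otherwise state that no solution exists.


Moduli 12, 10, 15 are not pairwise coprime, so CRT works modulo lcm(m_i) when all pairwise compatibility conditions hold.
Pairwise compatibility: gcd(m_i, m_j) must divide a_i - a_j for every pair.
Merge one congruence at a time:
  Start: x ≡ 10 (mod 12).
  Combine with x ≡ 6 (mod 10): gcd(12, 10) = 2; 6 - 10 = -4, which IS divisible by 2, so compatible.
    Write x = 10 + 12·t and substitute into x ≡ 6 (mod 10): 12·t ≡ 6 − 10 = -4 (mod 10).
    Divide the congruence (and modulus) by g = 2: 6·t ≡ -2 (mod 5).
    Reduce coefficients mod 5: 1·t ≡ 3 (mod 5).
    So t ≡ 3 (mod 5).
    Then x = 10 + 12·3 = 46, valid modulo lcm(12, 10) = 60: x ≡ 46 (mod 60).
  Combine with x ≡ 1 (mod 15): gcd(60, 15) = 15; 1 - 46 = -45, which IS divisible by 15, so compatible.
    Write x = 46 + 60·t and substitute into x ≡ 1 (mod 15): 60·t ≡ 1 − 46 = -45 (mod 15).
    Divide the congruence (and modulus) by g = 15: 4·t ≡ -3 (mod 1).
    Modulo 1 every t works; take t = 0.
    Then x = 46 + 60·0 = 46, valid modulo lcm(60, 15) = 60: x ≡ 46 (mod 60).
Verify: 46 mod 12 = 10, 46 mod 10 = 6, 46 mod 15 = 1.

x ≡ 46 (mod 60).


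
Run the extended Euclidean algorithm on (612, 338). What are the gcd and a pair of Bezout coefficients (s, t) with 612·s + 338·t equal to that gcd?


Euclidean algorithm on (612, 338) — divide until remainder is 0:
  612 = 1 · 338 + 274
  338 = 1 · 274 + 64
  274 = 4 · 64 + 18
  64 = 3 · 18 + 10
  18 = 1 · 10 + 8
  10 = 1 · 8 + 2
  8 = 4 · 2 + 0
gcd(612, 338) = 2.
Track Bezout coefficients alongside the remainders: start with r₀ = 612 = a·1 + b·0 (s = 1, t = 0) and r₁ = 338 = a·0 + b·1 (s = 0, t = 1); each new remainder r_{k+1} = r_{k-1} − q_k·r_k inherits s_{k+1} = s_{k-1} − q_k·s_k, t_{k+1} = t_{k-1} − q_k·t_k, so r_k = a·s_k + b·t_k at every step:
  q = 1: r = 274, s = 1 − 1·0 = 1, t = 0 − 1·1 = -1  (check: 612·1 + 338·(-1) = 274)
  q = 1: r = 64, s = 0 − 1·1 = -1, t = 1 − 1·(-1) = 2  (check: 612·(-1) + 338·2 = 64)
  q = 4: r = 18, s = 1 − 4·(-1) = 5, t = -1 − 4·2 = -9  (check: 612·5 + 338·(-9) = 18)
  q = 3: r = 10, s = -1 − 3·5 = -16, t = 2 − 3·(-9) = 29  (check: 612·(-16) + 338·29 = 10)
  q = 1: r = 8, s = 5 − 1·(-16) = 21, t = -9 − 1·29 = -38  (check: 612·21 + 338·(-38) = 8)
  q = 1: r = 2, s = -16 − 1·21 = -37, t = 29 − 1·(-38) = 67  (check: 612·(-37) + 338·67 = 2)
The row with r = 2 (the gcd) gives the Bezout coefficients s = -37, t = 67.
Result: 612 · (-37) + 338 · (67) = 2.

gcd(612, 338) = 2; s = -37, t = 67 (check: 612·(-37) + 338·67 = 2).


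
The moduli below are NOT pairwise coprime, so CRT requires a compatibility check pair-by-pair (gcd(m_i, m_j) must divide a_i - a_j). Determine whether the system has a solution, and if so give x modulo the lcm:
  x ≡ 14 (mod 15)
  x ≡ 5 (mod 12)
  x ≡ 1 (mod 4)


Moduli 15, 12, 4 are not pairwise coprime, so CRT works modulo lcm(m_i) when all pairwise compatibility conditions hold.
Pairwise compatibility: gcd(m_i, m_j) must divide a_i - a_j for every pair.
Merge one congruence at a time:
  Start: x ≡ 14 (mod 15).
  Combine with x ≡ 5 (mod 12): gcd(15, 12) = 3; 5 - 14 = -9, which IS divisible by 3, so compatible.
    Write x = 14 + 15·t and substitute into x ≡ 5 (mod 12): 15·t ≡ 5 − 14 = -9 (mod 12).
    Divide the congruence (and modulus) by g = 3: 5·t ≡ -3 (mod 4).
    Reduce coefficients mod 4: 1·t ≡ 1 (mod 4).
    So t ≡ 1 (mod 4).
    Then x = 14 + 15·1 = 29, valid modulo lcm(15, 12) = 60: x ≡ 29 (mod 60).
  Combine with x ≡ 1 (mod 4): gcd(60, 4) = 4; 1 - 29 = -28, which IS divisible by 4, so compatible.
    Write x = 29 + 60·t and substitute into x ≡ 1 (mod 4): 60·t ≡ 1 − 29 = -28 (mod 4).
    Divide the congruence (and modulus) by g = 4: 15·t ≡ -7 (mod 1).
    Modulo 1 every t works; take t = 0.
    Then x = 29 + 60·0 = 29, valid modulo lcm(60, 4) = 60: x ≡ 29 (mod 60).
Verify: 29 mod 15 = 14, 29 mod 12 = 5, 29 mod 4 = 1.

x ≡ 29 (mod 60).


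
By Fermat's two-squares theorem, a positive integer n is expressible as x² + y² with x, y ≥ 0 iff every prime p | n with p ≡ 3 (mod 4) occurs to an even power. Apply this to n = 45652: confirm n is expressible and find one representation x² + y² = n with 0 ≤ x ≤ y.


Step 1: Factor n = 45652 = 2^2 · 101 · 113.
Step 2: Check the mod-4 condition on each prime factor: 2 = 2 (special); 101 ≡ 1 (mod 4), exponent 1; 113 ≡ 1 (mod 4), exponent 1.
All primes ≡ 3 (mod 4) appear to even exponent (or don't appear), so by the two-squares theorem n IS expressible as a sum of two squares.
Step 3: Build a representation. Group n = k² · m with k = 2 and m = 101 · 113 = 11413 (a product of primes ≡ 1 (mod 4)); a representation of m scales to one of n via (k·x)² + (k·y)² = k²(x² + y²). Each prime p ≡ 1 (mod 4) is itself a sum of two squares; find a² by testing p − a² for a perfect square:
  101: 101 − 1² = 100 = 10² ⇒ 101 = 1² + 10².
  113: 113 − 1² = 112, 113 − 2² = 109, 113 − 3² = 104, 113 − 4² = 97, 113 − 5² = 88, 113 − 6² = 77, 113 − 7² = 64 = 8² ⇒ 113 = 7² + 8².
  Combine using the Brahmagupta–Fibonacci identity (a² + b²)(c² + d²) = (ac − bd)² + (ad + bc)² = (ac + bd)² + (ad − bc)²:
  101 · 113 = 11413: from (1² + 10²)(7² + 8²), take (1·7 − 10·8, 1·8 + 10·7) = (7 − 80, 8 + 70) = (-73, 78); dropping signs (only squares matter) gives (73, 78); check 73² + 78² = 5329 + 6084 = 11413 ✓.
  Scale by k = 2: (2·73, 2·78) = (146, 156).
Step 4: Order so x ≤ y and verify: 146² + 156² = 21316 + 24336 = 45652 = n. ✓

n = 45652 = 146² + 156² (one valid representation with x ≤ y).


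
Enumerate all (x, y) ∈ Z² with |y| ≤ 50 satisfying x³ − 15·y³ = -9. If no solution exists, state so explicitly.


The equation is x³ - 15y³ = -9. For fixed y, x³ = 15·y³ − 9, so a solution requires the RHS to be a perfect cube.
Strategy: iterate y from -50 to 50, compute RHS = 15·y³ − 9, and check whether it is a (positive or negative) perfect cube.
Check small values of y:
  y = 0: RHS = -9 is not a perfect cube.
  y = 1: RHS = 6 is not a perfect cube.
  y = -1: RHS = -24 is not a perfect cube.
  y = 2: RHS = 111 is not a perfect cube.
  y = -2: RHS = -129 is not a perfect cube.
  y = 3: RHS = 396 is not a perfect cube.
  y = -3: RHS = -414 is not a perfect cube.
Continuing the search up to |y| = 50 finds no solutions either.
No (x, y) in the scanned range satisfies the equation.

No integer solutions with |y| ≤ 50.


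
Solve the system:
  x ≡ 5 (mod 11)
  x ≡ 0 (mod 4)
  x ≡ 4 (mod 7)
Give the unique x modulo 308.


Moduli 11, 4, 7 are pairwise coprime; by CRT there is a unique solution modulo M = 11 · 4 · 7 = 308.
Solve pairwise, accumulating the modulus:
  Start with x ≡ 5 (mod 11).
  Combine with x ≡ 0 (mod 4): since gcd(11, 4) = 1, we get a unique residue mod 44.
    Write x = 5 + 11·t and substitute into x ≡ 0 (mod 4): 11·t ≡ 0 − 5 = -5 (mod 4).
    Reduce coefficients mod 4: 3·t ≡ 3 (mod 4).
    The inverse of 3 mod 4 is 3 (since 3·3 = 9 = 2·4 + 1), so t ≡ 3·3 = 9 ≡ 1 (mod 4).
    Then x = 5 + 11·1 = 16, valid modulo lcm(11, 4) = 44: x ≡ 16 (mod 44).
  Combine with x ≡ 4 (mod 7): since gcd(44, 7) = 1, we get a unique residue mod 308.
    Write x = 16 + 44·t and substitute into x ≡ 4 (mod 7): 44·t ≡ 4 − 16 = -12 (mod 7).
    Reduce coefficients mod 7: 2·t ≡ 2 (mod 7).
    The inverse of 2 mod 7 is 4 (since 2·4 = 8 = 1·7 + 1), so t ≡ 4·2 = 8 ≡ 1 (mod 7).
    Then x = 16 + 44·1 = 60, valid modulo lcm(44, 7) = 308: x ≡ 60 (mod 308).
Verify: 60 mod 11 = 5 ✓, 60 mod 4 = 0 ✓, 60 mod 7 = 4 ✓.

x ≡ 60 (mod 308).


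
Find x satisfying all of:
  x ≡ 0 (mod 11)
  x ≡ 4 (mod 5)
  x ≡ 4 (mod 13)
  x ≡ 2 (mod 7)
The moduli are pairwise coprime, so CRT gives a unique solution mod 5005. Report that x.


Product of moduli M = 11 · 5 · 13 · 7 = 5005.
Merge one congruence at a time:
  Start: x ≡ 0 (mod 11).
  Combine with x ≡ 4 (mod 5); new modulus lcm = 55.
    Write x = 0 + 11·t and substitute into x ≡ 4 (mod 5): 11·t ≡ 4 − 0 = 4 (mod 5).
    Reduce coefficients mod 5: 1·t ≡ 4 (mod 5).
    So t ≡ 4 (mod 5).
    Then x = 0 + 11·4 = 44, valid modulo lcm(11, 5) = 55: x ≡ 44 (mod 55).
  Combine with x ≡ 4 (mod 13); new modulus lcm = 715.
    Write x = 44 + 55·t and substitute into x ≡ 4 (mod 13): 55·t ≡ 4 − 44 = -40 (mod 13).
    Reduce coefficients mod 13: 3·t ≡ 12 (mod 13).
    The inverse of 3 mod 13 is 9 (since 3·9 = 27 = 2·13 + 1), so t ≡ 9·12 = 108 ≡ 4 (mod 13).
    Then x = 44 + 55·4 = 264, valid modulo lcm(55, 13) = 715: x ≡ 264 (mod 715).
  Combine with x ≡ 2 (mod 7); new modulus lcm = 5005.
    Write x = 264 + 715·t and substitute into x ≡ 2 (mod 7): 715·t ≡ 2 − 264 = -262 (mod 7).
    Reduce coefficients mod 7: 1·t ≡ 4 (mod 7).
    So t ≡ 4 (mod 7).
    Then x = 264 + 715·4 = 3124, valid modulo lcm(715, 7) = 5005: x ≡ 3124 (mod 5005).
Verify against each original: 3124 mod 11 = 0, 3124 mod 5 = 4, 3124 mod 13 = 4, 3124 mod 7 = 2.

x ≡ 3124 (mod 5005).


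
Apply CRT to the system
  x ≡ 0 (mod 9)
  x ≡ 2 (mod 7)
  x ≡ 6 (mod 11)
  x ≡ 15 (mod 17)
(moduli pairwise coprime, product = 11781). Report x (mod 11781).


Product of moduli M = 9 · 7 · 11 · 17 = 11781.
Merge one congruence at a time:
  Start: x ≡ 0 (mod 9).
  Combine with x ≡ 2 (mod 7); new modulus lcm = 63.
    Write x = 0 + 9·t and substitute into x ≡ 2 (mod 7): 9·t ≡ 2 − 0 = 2 (mod 7).
    Reduce coefficients mod 7: 2·t ≡ 2 (mod 7).
    The inverse of 2 mod 7 is 4 (since 2·4 = 8 = 1·7 + 1), so t ≡ 4·2 = 8 ≡ 1 (mod 7).
    Then x = 0 + 9·1 = 9, valid modulo lcm(9, 7) = 63: x ≡ 9 (mod 63).
  Combine with x ≡ 6 (mod 11); new modulus lcm = 693.
    Write x = 9 + 63·t and substitute into x ≡ 6 (mod 11): 63·t ≡ 6 − 9 = -3 (mod 11).
    Reduce coefficients mod 11: 8·t ≡ 8 (mod 11).
    The inverse of 8 mod 11 is 7 (since 8·7 = 56 = 5·11 + 1), so t ≡ 7·8 = 56 ≡ 1 (mod 11).
    Then x = 9 + 63·1 = 72, valid modulo lcm(63, 11) = 693: x ≡ 72 (mod 693).
  Combine with x ≡ 15 (mod 17); new modulus lcm = 11781.
    Write x = 72 + 693·t and substitute into x ≡ 15 (mod 17): 693·t ≡ 15 − 72 = -57 (mod 17).
    Reduce coefficients mod 17: 13·t ≡ 11 (mod 17).
    The inverse of 13 mod 17 is 4 (since 13·4 = 52 = 3·17 + 1), so t ≡ 4·11 = 44 ≡ 10 (mod 17).
    Then x = 72 + 693·10 = 7002, valid modulo lcm(693, 17) = 11781: x ≡ 7002 (mod 11781).
Verify against each original: 7002 mod 9 = 0, 7002 mod 7 = 2, 7002 mod 11 = 6, 7002 mod 17 = 15.

x ≡ 7002 (mod 11781).


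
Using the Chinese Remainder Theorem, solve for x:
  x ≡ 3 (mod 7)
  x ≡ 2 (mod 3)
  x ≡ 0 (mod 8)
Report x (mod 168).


Moduli 7, 3, 8 are pairwise coprime; by CRT there is a unique solution modulo M = 7 · 3 · 8 = 168.
Solve pairwise, accumulating the modulus:
  Start with x ≡ 3 (mod 7).
  Combine with x ≡ 2 (mod 3): since gcd(7, 3) = 1, we get a unique residue mod 21.
    Write x = 3 + 7·t and substitute into x ≡ 2 (mod 3): 7·t ≡ 2 − 3 = -1 (mod 3).
    Reduce coefficients mod 3: 1·t ≡ 2 (mod 3).
    So t ≡ 2 (mod 3).
    Then x = 3 + 7·2 = 17, valid modulo lcm(7, 3) = 21: x ≡ 17 (mod 21).
  Combine with x ≡ 0 (mod 8): since gcd(21, 8) = 1, we get a unique residue mod 168.
    Write x = 17 + 21·t and substitute into x ≡ 0 (mod 8): 21·t ≡ 0 − 17 = -17 (mod 8).
    Reduce coefficients mod 8: 5·t ≡ 7 (mod 8).
    The inverse of 5 mod 8 is 5 (since 5·5 = 25 = 3·8 + 1), so t ≡ 5·7 = 35 ≡ 3 (mod 8).
    Then x = 17 + 21·3 = 80, valid modulo lcm(21, 8) = 168: x ≡ 80 (mod 168).
Verify: 80 mod 7 = 3 ✓, 80 mod 3 = 2 ✓, 80 mod 8 = 0 ✓.

x ≡ 80 (mod 168).


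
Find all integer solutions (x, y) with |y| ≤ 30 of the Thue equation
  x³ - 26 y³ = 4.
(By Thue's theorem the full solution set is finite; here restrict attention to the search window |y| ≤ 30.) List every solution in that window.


The equation is x³ - 26y³ = 4. For fixed y, x³ = 26·y³ + 4, so a solution requires the RHS to be a perfect cube.
Strategy: iterate y from -30 to 30, compute RHS = 26·y³ + 4, and check whether it is a (positive or negative) perfect cube.
Check small values of y:
  y = 0: RHS = 4 is not a perfect cube.
  y = 1: RHS = 30 is not a perfect cube.
  y = -1: RHS = -22 is not a perfect cube.
  y = 2: RHS = 212 is not a perfect cube.
  y = -2: RHS = -204 is not a perfect cube.
  y = 3: RHS = 706 is not a perfect cube.
  y = -3: RHS = -698 is not a perfect cube.
Continuing the search up to |y| = 30 finds no solutions either.
No (x, y) in the scanned range satisfies the equation.

No integer solutions with |y| ≤ 30.


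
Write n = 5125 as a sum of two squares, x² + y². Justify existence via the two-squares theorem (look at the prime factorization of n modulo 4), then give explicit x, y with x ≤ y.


Step 1: Factor n = 5125 = 5^3 · 41.
Step 2: Check the mod-4 condition on each prime factor: 5 ≡ 1 (mod 4), exponent 3; 41 ≡ 1 (mod 4), exponent 1.
All primes ≡ 3 (mod 4) appear to even exponent (or don't appear), so by the two-squares theorem n IS expressible as a sum of two squares.
Step 3: Build a representation. Group n = k² · m with k = 5 and m = 5 · 41 = 205 (a product of primes ≡ 1 (mod 4)); a representation of m scales to one of n via (k·x)² + (k·y)² = k²(x² + y²). Each prime p ≡ 1 (mod 4) is itself a sum of two squares; find a² by testing p − a² for a perfect square:
  5: 5 − 1² = 4 = 2² ⇒ 5 = 1² + 2².
  41: 41 − 1² = 40, 41 − 2² = 37, 41 − 3² = 32, 41 − 4² = 25 = 5² ⇒ 41 = 4² + 5².
  Combine using the Brahmagupta–Fibonacci identity (a² + b²)(c² + d²) = (ac − bd)² + (ad + bc)² = (ac + bd)² + (ad − bc)²:
  5 · 41 = 205: from (1² + 2²)(4² + 5²), take (1·4 − 2·5, 1·5 + 2·4) = (4 − 10, 5 + 8) = (-6, 13); dropping signs (only squares matter) gives (6, 13); check 6² + 13² = 36 + 169 = 205 ✓.
  Scale by k = 5: (5·6, 5·13) = (30, 65).
Step 4: Order so x ≤ y and verify: 30² + 65² = 900 + 4225 = 5125 = n. ✓

n = 5125 = 30² + 65² (one valid representation with x ≤ y).


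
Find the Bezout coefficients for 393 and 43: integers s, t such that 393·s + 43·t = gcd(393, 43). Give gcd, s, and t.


Euclidean algorithm on (393, 43) — divide until remainder is 0:
  393 = 9 · 43 + 6
  43 = 7 · 6 + 1
  6 = 6 · 1 + 0
gcd(393, 43) = 1.
Track Bezout coefficients alongside the remainders: start with r₀ = 393 = a·1 + b·0 (s = 1, t = 0) and r₁ = 43 = a·0 + b·1 (s = 0, t = 1); each new remainder r_{k+1} = r_{k-1} − q_k·r_k inherits s_{k+1} = s_{k-1} − q_k·s_k, t_{k+1} = t_{k-1} − q_k·t_k, so r_k = a·s_k + b·t_k at every step:
  q = 9: r = 6, s = 1 − 9·0 = 1, t = 0 − 9·1 = -9  (check: 393·1 + 43·(-9) = 6)
  q = 7: r = 1, s = 0 − 7·1 = -7, t = 1 − 7·(-9) = 64  (check: 393·(-7) + 43·64 = 1)
The row with r = 1 (the gcd) gives the Bezout coefficients s = -7, t = 64.
Result: 393 · (-7) + 43 · (64) = 1.

gcd(393, 43) = 1; s = -7, t = 64 (check: 393·(-7) + 43·64 = 1).


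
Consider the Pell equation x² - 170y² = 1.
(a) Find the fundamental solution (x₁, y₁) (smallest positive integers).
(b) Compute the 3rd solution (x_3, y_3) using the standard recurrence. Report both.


Step 1: Find the fundamental solution (x₁, y₁) of x² - 170y² = 1.
  Expand √170 as a continued fraction. a₀ = ⌊√170⌋ = 13; iterate m_{k+1} = d_k·a_k − m_k, d_{k+1} = (170 − m_{k+1}²)/d_k, a_{k+1} = ⌊(a₀ + m_{k+1})/d_{k+1}⌋ (starting m₀ = 0, d₀ = 1), with convergents p_k = a_k·p_{k-1} + p_{k-2}, q_k = a_k·q_{k-1} + q_{k-2} (p₋₁ = 1, q₋₁ = 0):
  k = 0: a₀ = 13; p₀/q₀ = 13/1; p₀² − 170·q₀² = 169 − 170 = -1.
  k = 1: m = 13, d = 1, a = ⌊(13 + 13)/1⌋ = 26; p/q = (26·13 + 1)/(26·1 + 0) = 339/26; p² − 170·q² = 114921 − 114920 = 1.
  The first convergent with p² − 170·q² = 1 gives the fundamental solution (x₁, y₁) = (339, 26).
Step 2: Apply the recurrence (x_{n+1}, y_{n+1}) = (x₁x_n + 170y₁y_n, x₁y_n + y₁x_n) repeatedly.
  From (x_1, y_1) = (339, 26): x_2 = 339·339 + 170·26·26 = 229841; y_2 = 339·26 + 26·339 = 17628.
  From (x_2, y_2) = (229841, 17628): x_3 = 339·229841 + 170·26·17628 = 155831859; y_3 = 339·17628 + 26·229841 = 11951758.
Step 3: Verify x_3² - 170·y_3² = 24283568279395881 - 24283568279395880 = 1 (should be 1). ✓

(x_1, y_1) = (339, 26); (x_3, y_3) = (155831859, 11951758).


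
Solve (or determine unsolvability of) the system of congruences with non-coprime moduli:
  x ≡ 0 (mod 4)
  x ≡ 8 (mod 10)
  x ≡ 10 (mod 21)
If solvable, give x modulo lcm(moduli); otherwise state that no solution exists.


Moduli 4, 10, 21 are not pairwise coprime, so CRT works modulo lcm(m_i) when all pairwise compatibility conditions hold.
Pairwise compatibility: gcd(m_i, m_j) must divide a_i - a_j for every pair.
Merge one congruence at a time:
  Start: x ≡ 0 (mod 4).
  Combine with x ≡ 8 (mod 10): gcd(4, 10) = 2; 8 - 0 = 8, which IS divisible by 2, so compatible.
    Write x = 0 + 4·t and substitute into x ≡ 8 (mod 10): 4·t ≡ 8 − 0 = 8 (mod 10).
    Divide the congruence (and modulus) by g = 2: 2·t ≡ 4 (mod 5).
    The inverse of 2 mod 5 is 3 (since 2·3 = 6 = 1·5 + 1), so t ≡ 3·4 = 12 ≡ 2 (mod 5).
    Then x = 0 + 4·2 = 8, valid modulo lcm(4, 10) = 20: x ≡ 8 (mod 20).
  Combine with x ≡ 10 (mod 21): gcd(20, 21) = 1; 10 - 8 = 2, which IS divisible by 1, so compatible.
    Write x = 8 + 20·t and substitute into x ≡ 10 (mod 21): 20·t ≡ 10 − 8 = 2 (mod 21).
    The inverse of 20 mod 21 is 20 (since 20·20 = 400 = 19·21 + 1), so t ≡ 20·2 = 40 ≡ 19 (mod 21).
    Then x = 8 + 20·19 = 388, valid modulo lcm(20, 21) = 420: x ≡ 388 (mod 420).
Verify: 388 mod 4 = 0, 388 mod 10 = 8, 388 mod 21 = 10.

x ≡ 388 (mod 420).


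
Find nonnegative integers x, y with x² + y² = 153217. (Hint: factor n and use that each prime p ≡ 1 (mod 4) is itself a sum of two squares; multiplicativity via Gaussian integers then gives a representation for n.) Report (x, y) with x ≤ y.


Step 1: Factor n = 153217 = 37 · 41 · 101.
Step 2: Check the mod-4 condition on each prime factor: 37 ≡ 1 (mod 4), exponent 1; 41 ≡ 1 (mod 4), exponent 1; 101 ≡ 1 (mod 4), exponent 1.
All primes ≡ 3 (mod 4) appear to even exponent (or don't appear), so by the two-squares theorem n IS expressible as a sum of two squares.
Step 3: Build a representation. Here n = 37 · 41 · 101 is a product of primes ≡ 1 (mod 4). Each prime p ≡ 1 (mod 4) is itself a sum of two squares; find a² by testing p − a² for a perfect square:
  37: 37 − 1² = 36 = 6² ⇒ 37 = 1² + 6².
  41: 41 − 1² = 40, 41 − 2² = 37, 41 − 3² = 32, 41 − 4² = 25 = 5² ⇒ 41 = 4² + 5².
  101: 101 − 1² = 100 = 10² ⇒ 101 = 1² + 10².
  Combine using the Brahmagupta–Fibonacci identity (a² + b²)(c² + d²) = (ac − bd)² + (ad + bc)² = (ac + bd)² + (ad − bc)²:
  37 · 41 = 1517: from (1² + 6²)(4² + 5²), take (1·4 − 6·5, 1·5 + 6·4) = (4 − 30, 5 + 24) = (-26, 29); dropping signs (only squares matter) gives (26, 29); check 26² + 29² = 676 + 841 = 1517 ✓.
  1517 · 101 = 153217: from (26² + 29²)(1² + 10²), take (26·1 − 29·10, 26·10 + 29·1) = (26 − 290, 260 + 29) = (-264, 289); dropping signs (only squares matter) gives (264, 289); check 264² + 289² = 69696 + 83521 = 153217 ✓.
Step 4: Order so x ≤ y and verify: 264² + 289² = 69696 + 83521 = 153217 = n. ✓

n = 153217 = 264² + 289² (one valid representation with x ≤ y).


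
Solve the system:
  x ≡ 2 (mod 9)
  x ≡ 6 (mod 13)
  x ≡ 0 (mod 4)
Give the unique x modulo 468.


Moduli 9, 13, 4 are pairwise coprime; by CRT there is a unique solution modulo M = 9 · 13 · 4 = 468.
Solve pairwise, accumulating the modulus:
  Start with x ≡ 2 (mod 9).
  Combine with x ≡ 6 (mod 13): since gcd(9, 13) = 1, we get a unique residue mod 117.
    Write x = 2 + 9·t and substitute into x ≡ 6 (mod 13): 9·t ≡ 6 − 2 = 4 (mod 13).
    The inverse of 9 mod 13 is 3 (since 9·3 = 27 = 2·13 + 1), so t ≡ 3·4 = 12 ≡ 12 (mod 13).
    Then x = 2 + 9·12 = 110, valid modulo lcm(9, 13) = 117: x ≡ 110 (mod 117).
  Combine with x ≡ 0 (mod 4): since gcd(117, 4) = 1, we get a unique residue mod 468.
    Write x = 110 + 117·t and substitute into x ≡ 0 (mod 4): 117·t ≡ 0 − 110 = -110 (mod 4).
    Reduce coefficients mod 4: 1·t ≡ 2 (mod 4).
    So t ≡ 2 (mod 4).
    Then x = 110 + 117·2 = 344, valid modulo lcm(117, 4) = 468: x ≡ 344 (mod 468).
Verify: 344 mod 9 = 2 ✓, 344 mod 13 = 6 ✓, 344 mod 4 = 0 ✓.

x ≡ 344 (mod 468).


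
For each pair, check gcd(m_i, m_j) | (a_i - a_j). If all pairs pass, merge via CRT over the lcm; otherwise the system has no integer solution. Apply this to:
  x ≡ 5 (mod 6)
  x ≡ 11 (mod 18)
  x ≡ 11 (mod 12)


Moduli 6, 18, 12 are not pairwise coprime, so CRT works modulo lcm(m_i) when all pairwise compatibility conditions hold.
Pairwise compatibility: gcd(m_i, m_j) must divide a_i - a_j for every pair.
Merge one congruence at a time:
  Start: x ≡ 5 (mod 6).
  Combine with x ≡ 11 (mod 18): gcd(6, 18) = 6; 11 - 5 = 6, which IS divisible by 6, so compatible.
    Write x = 5 + 6·t and substitute into x ≡ 11 (mod 18): 6·t ≡ 11 − 5 = 6 (mod 18).
    Divide the congruence (and modulus) by g = 6: 1·t ≡ 1 (mod 3).
    So t ≡ 1 (mod 3).
    Then x = 5 + 6·1 = 11, valid modulo lcm(6, 18) = 18: x ≡ 11 (mod 18).
  Combine with x ≡ 11 (mod 12): gcd(18, 12) = 6; 11 - 11 = 0, which IS divisible by 6, so compatible.
    Write x = 11 + 18·t and substitute into x ≡ 11 (mod 12): 18·t ≡ 11 − 11 = 0 (mod 12).
    Divide the congruence (and modulus) by g = 6: 3·t ≡ 0 (mod 2).
    Reduce coefficients mod 2: 1·t ≡ 0 (mod 2).
    So t ≡ 0 (mod 2).
    Then x = 11 + 18·0 = 11, valid modulo lcm(18, 12) = 36: x ≡ 11 (mod 36).
Verify: 11 mod 6 = 5, 11 mod 18 = 11, 11 mod 12 = 11.

x ≡ 11 (mod 36).


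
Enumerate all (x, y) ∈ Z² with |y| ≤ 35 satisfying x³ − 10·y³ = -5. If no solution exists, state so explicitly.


The equation is x³ - 10y³ = -5. For fixed y, x³ = 10·y³ − 5, so a solution requires the RHS to be a perfect cube.
Strategy: iterate y from -35 to 35, compute RHS = 10·y³ − 5, and check whether it is a (positive or negative) perfect cube.
Check small values of y:
  y = 0: RHS = -5 is not a perfect cube.
  y = 1: RHS = 5 is not a perfect cube.
  y = -1: RHS = -15 is not a perfect cube.
  y = 2: RHS = 75 is not a perfect cube.
  y = -2: RHS = -85 is not a perfect cube.
  y = 3: RHS = 265 is not a perfect cube.
  y = -3: RHS = -275 is not a perfect cube.
Continuing the search up to |y| = 35 finds no solutions either.
No (x, y) in the scanned range satisfies the equation.

No integer solutions with |y| ≤ 35.


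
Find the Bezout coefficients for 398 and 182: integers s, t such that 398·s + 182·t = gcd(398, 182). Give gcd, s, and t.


Euclidean algorithm on (398, 182) — divide until remainder is 0:
  398 = 2 · 182 + 34
  182 = 5 · 34 + 12
  34 = 2 · 12 + 10
  12 = 1 · 10 + 2
  10 = 5 · 2 + 0
gcd(398, 182) = 2.
Track Bezout coefficients alongside the remainders: start with r₀ = 398 = a·1 + b·0 (s = 1, t = 0) and r₁ = 182 = a·0 + b·1 (s = 0, t = 1); each new remainder r_{k+1} = r_{k-1} − q_k·r_k inherits s_{k+1} = s_{k-1} − q_k·s_k, t_{k+1} = t_{k-1} − q_k·t_k, so r_k = a·s_k + b·t_k at every step:
  q = 2: r = 34, s = 1 − 2·0 = 1, t = 0 − 2·1 = -2  (check: 398·1 + 182·(-2) = 34)
  q = 5: r = 12, s = 0 − 5·1 = -5, t = 1 − 5·(-2) = 11  (check: 398·(-5) + 182·11 = 12)
  q = 2: r = 10, s = 1 − 2·(-5) = 11, t = -2 − 2·11 = -24  (check: 398·11 + 182·(-24) = 10)
  q = 1: r = 2, s = -5 − 1·11 = -16, t = 11 − 1·(-24) = 35  (check: 398·(-16) + 182·35 = 2)
The row with r = 2 (the gcd) gives the Bezout coefficients s = -16, t = 35.
Result: 398 · (-16) + 182 · (35) = 2.

gcd(398, 182) = 2; s = -16, t = 35 (check: 398·(-16) + 182·35 = 2).


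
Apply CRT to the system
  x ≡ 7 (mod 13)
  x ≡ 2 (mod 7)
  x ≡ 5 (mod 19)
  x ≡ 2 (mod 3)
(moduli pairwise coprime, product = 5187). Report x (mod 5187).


Product of moduli M = 13 · 7 · 19 · 3 = 5187.
Merge one congruence at a time:
  Start: x ≡ 7 (mod 13).
  Combine with x ≡ 2 (mod 7); new modulus lcm = 91.
    Write x = 7 + 13·t and substitute into x ≡ 2 (mod 7): 13·t ≡ 2 − 7 = -5 (mod 7).
    Reduce coefficients mod 7: 6·t ≡ 2 (mod 7).
    The inverse of 6 mod 7 is 6 (since 6·6 = 36 = 5·7 + 1), so t ≡ 6·2 = 12 ≡ 5 (mod 7).
    Then x = 7 + 13·5 = 72, valid modulo lcm(13, 7) = 91: x ≡ 72 (mod 91).
  Combine with x ≡ 5 (mod 19); new modulus lcm = 1729.
    Write x = 72 + 91·t and substitute into x ≡ 5 (mod 19): 91·t ≡ 5 − 72 = -67 (mod 19).
    Reduce coefficients mod 19: 15·t ≡ 9 (mod 19).
    The inverse of 15 mod 19 is 14 (since 15·14 = 210 = 11·19 + 1), so t ≡ 14·9 = 126 ≡ 12 (mod 19).
    Then x = 72 + 91·12 = 1164, valid modulo lcm(91, 19) = 1729: x ≡ 1164 (mod 1729).
  Combine with x ≡ 2 (mod 3); new modulus lcm = 5187.
    Write x = 1164 + 1729·t and substitute into x ≡ 2 (mod 3): 1729·t ≡ 2 − 1164 = -1162 (mod 3).
    Reduce coefficients mod 3: 1·t ≡ 2 (mod 3).
    So t ≡ 2 (mod 3).
    Then x = 1164 + 1729·2 = 4622, valid modulo lcm(1729, 3) = 5187: x ≡ 4622 (mod 5187).
Verify against each original: 4622 mod 13 = 7, 4622 mod 7 = 2, 4622 mod 19 = 5, 4622 mod 3 = 2.

x ≡ 4622 (mod 5187).


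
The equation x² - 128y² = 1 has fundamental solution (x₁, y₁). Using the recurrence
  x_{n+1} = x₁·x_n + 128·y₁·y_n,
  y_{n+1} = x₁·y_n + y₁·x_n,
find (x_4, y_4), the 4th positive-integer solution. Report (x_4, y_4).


Step 1: Find the fundamental solution (x₁, y₁) of x² - 128y² = 1.
  Expand √128 as a continued fraction. a₀ = ⌊√128⌋ = 11; iterate m_{k+1} = d_k·a_k − m_k, d_{k+1} = (128 − m_{k+1}²)/d_k, a_{k+1} = ⌊(a₀ + m_{k+1})/d_{k+1}⌋ (starting m₀ = 0, d₀ = 1), with convergents p_k = a_k·p_{k-1} + p_{k-2}, q_k = a_k·q_{k-1} + q_{k-2} (p₋₁ = 1, q₋₁ = 0):
  k = 0: a₀ = 11; p₀/q₀ = 11/1; p₀² − 128·q₀² = 121 − 128 = -7.
  k = 1: m = 11, d = 7, a = ⌊(11 + 11)/7⌋ = 3; p/q = (3·11 + 1)/(3·1 + 0) = 34/3; p² − 128·q² = 1156 − 1152 = 4.
  k = 2: m = 10, d = 4, a = ⌊(11 + 10)/4⌋ = 5; p/q = (5·34 + 11)/(5·3 + 1) = 181/16; p² − 128·q² = 32761 − 32768 = -7.
  k = 3: m = 10, d = 7, a = ⌊(11 + 10)/7⌋ = 3; p/q = (3·181 + 34)/(3·16 + 3) = 577/51; p² − 128·q² = 332929 − 332928 = 1.
  The first convergent with p² − 128·q² = 1 gives the fundamental solution (x₁, y₁) = (577, 51).
Step 2: Apply the recurrence (x_{n+1}, y_{n+1}) = (x₁x_n + 128y₁y_n, x₁y_n + y₁x_n) repeatedly.
  From (x_1, y_1) = (577, 51): x_2 = 577·577 + 128·51·51 = 665857; y_2 = 577·51 + 51·577 = 58854.
  From (x_2, y_2) = (665857, 58854): x_3 = 577·665857 + 128·51·58854 = 768398401; y_3 = 577·58854 + 51·665857 = 67917465.
  From (x_3, y_3) = (768398401, 67917465): x_4 = 577·768398401 + 128·51·67917465 = 886731088897; y_4 = 577·67917465 + 51·768398401 = 78376695756.
Step 3: Verify x_4² - 128·y_4² = 786292024016459316676609 - 786292024016459316676608 = 1 (should be 1). ✓

(x_1, y_1) = (577, 51); (x_4, y_4) = (886731088897, 78376695756).


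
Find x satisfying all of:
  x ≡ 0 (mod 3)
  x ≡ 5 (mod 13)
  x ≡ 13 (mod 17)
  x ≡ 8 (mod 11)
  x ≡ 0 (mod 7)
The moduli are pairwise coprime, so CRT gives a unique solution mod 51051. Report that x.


Product of moduli M = 3 · 13 · 17 · 11 · 7 = 51051.
Merge one congruence at a time:
  Start: x ≡ 0 (mod 3).
  Combine with x ≡ 5 (mod 13); new modulus lcm = 39.
    Write x = 0 + 3·t and substitute into x ≡ 5 (mod 13): 3·t ≡ 5 − 0 = 5 (mod 13).
    The inverse of 3 mod 13 is 9 (since 3·9 = 27 = 2·13 + 1), so t ≡ 9·5 = 45 ≡ 6 (mod 13).
    Then x = 0 + 3·6 = 18, valid modulo lcm(3, 13) = 39: x ≡ 18 (mod 39).
  Combine with x ≡ 13 (mod 17); new modulus lcm = 663.
    Write x = 18 + 39·t and substitute into x ≡ 13 (mod 17): 39·t ≡ 13 − 18 = -5 (mod 17).
    Reduce coefficients mod 17: 5·t ≡ 12 (mod 17).
    The inverse of 5 mod 17 is 7 (since 5·7 = 35 = 2·17 + 1), so t ≡ 7·12 = 84 ≡ 16 (mod 17).
    Then x = 18 + 39·16 = 642, valid modulo lcm(39, 17) = 663: x ≡ 642 (mod 663).
  Combine with x ≡ 8 (mod 11); new modulus lcm = 7293.
    Write x = 642 + 663·t and substitute into x ≡ 8 (mod 11): 663·t ≡ 8 − 642 = -634 (mod 11).
    Reduce coefficients mod 11: 3·t ≡ 4 (mod 11).
    The inverse of 3 mod 11 is 4 (since 3·4 = 12 = 1·11 + 1), so t ≡ 4·4 = 16 ≡ 5 (mod 11).
    Then x = 642 + 663·5 = 3957, valid modulo lcm(663, 11) = 7293: x ≡ 3957 (mod 7293).
  Combine with x ≡ 0 (mod 7); new modulus lcm = 51051.
    Write x = 3957 + 7293·t and substitute into x ≡ 0 (mod 7): 7293·t ≡ 0 − 3957 = -3957 (mod 7).
    Reduce coefficients mod 7: 6·t ≡ 5 (mod 7).
    The inverse of 6 mod 7 is 6 (since 6·6 = 36 = 5·7 + 1), so t ≡ 6·5 = 30 ≡ 2 (mod 7).
    Then x = 3957 + 7293·2 = 18543, valid modulo lcm(7293, 7) = 51051: x ≡ 18543 (mod 51051).
Verify against each original: 18543 mod 3 = 0, 18543 mod 13 = 5, 18543 mod 17 = 13, 18543 mod 11 = 8, 18543 mod 7 = 0.

x ≡ 18543 (mod 51051).


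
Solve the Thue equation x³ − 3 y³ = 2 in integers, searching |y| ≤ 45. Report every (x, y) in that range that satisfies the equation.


The equation is x³ - 3y³ = 2. For fixed y, x³ = 3·y³ + 2, so a solution requires the RHS to be a perfect cube.
Strategy: iterate y from -45 to 45, compute RHS = 3·y³ + 2, and check whether it is a (positive or negative) perfect cube.
Check small values of y:
  y = 0: RHS = 2 is not a perfect cube.
  y = 1: RHS = 5 is not a perfect cube.
  y = -1: RHS = -1 = (-1)³ ⇒ x = -1 works.
  y = 2: RHS = 26 is not a perfect cube.
  y = -2: RHS = -22 is not a perfect cube.
  y = 3: RHS = 83 is not a perfect cube.
  y = -3: RHS = -79 is not a perfect cube.
Continuing the search up to |y| = 45 finds no further solutions beyond those listed.
Collected solutions: (-1, -1).

Solutions (with |y| ≤ 45): (-1, -1).


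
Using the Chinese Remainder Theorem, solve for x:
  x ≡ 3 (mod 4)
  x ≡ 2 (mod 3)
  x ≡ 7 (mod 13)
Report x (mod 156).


Moduli 4, 3, 13 are pairwise coprime; by CRT there is a unique solution modulo M = 4 · 3 · 13 = 156.
Solve pairwise, accumulating the modulus:
  Start with x ≡ 3 (mod 4).
  Combine with x ≡ 2 (mod 3): since gcd(4, 3) = 1, we get a unique residue mod 12.
    Write x = 3 + 4·t and substitute into x ≡ 2 (mod 3): 4·t ≡ 2 − 3 = -1 (mod 3).
    Reduce coefficients mod 3: 1·t ≡ 2 (mod 3).
    So t ≡ 2 (mod 3).
    Then x = 3 + 4·2 = 11, valid modulo lcm(4, 3) = 12: x ≡ 11 (mod 12).
  Combine with x ≡ 7 (mod 13): since gcd(12, 13) = 1, we get a unique residue mod 156.
    Write x = 11 + 12·t and substitute into x ≡ 7 (mod 13): 12·t ≡ 7 − 11 = -4 (mod 13).
    Reduce coefficients mod 13: 12·t ≡ 9 (mod 13).
    The inverse of 12 mod 13 is 12 (since 12·12 = 144 = 11·13 + 1), so t ≡ 12·9 = 108 ≡ 4 (mod 13).
    Then x = 11 + 12·4 = 59, valid modulo lcm(12, 13) = 156: x ≡ 59 (mod 156).
Verify: 59 mod 4 = 3 ✓, 59 mod 3 = 2 ✓, 59 mod 13 = 7 ✓.

x ≡ 59 (mod 156).


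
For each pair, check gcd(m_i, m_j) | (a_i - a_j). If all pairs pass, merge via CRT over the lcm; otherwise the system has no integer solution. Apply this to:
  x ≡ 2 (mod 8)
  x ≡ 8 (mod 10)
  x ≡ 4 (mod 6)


Moduli 8, 10, 6 are not pairwise coprime, so CRT works modulo lcm(m_i) when all pairwise compatibility conditions hold.
Pairwise compatibility: gcd(m_i, m_j) must divide a_i - a_j for every pair.
Merge one congruence at a time:
  Start: x ≡ 2 (mod 8).
  Combine with x ≡ 8 (mod 10): gcd(8, 10) = 2; 8 - 2 = 6, which IS divisible by 2, so compatible.
    Write x = 2 + 8·t and substitute into x ≡ 8 (mod 10): 8·t ≡ 8 − 2 = 6 (mod 10).
    Divide the congruence (and modulus) by g = 2: 4·t ≡ 3 (mod 5).
    The inverse of 4 mod 5 is 4 (since 4·4 = 16 = 3·5 + 1), so t ≡ 4·3 = 12 ≡ 2 (mod 5).
    Then x = 2 + 8·2 = 18, valid modulo lcm(8, 10) = 40: x ≡ 18 (mod 40).
  Combine with x ≡ 4 (mod 6): gcd(40, 6) = 2; 4 - 18 = -14, which IS divisible by 2, so compatible.
    Write x = 18 + 40·t and substitute into x ≡ 4 (mod 6): 40·t ≡ 4 − 18 = -14 (mod 6).
    Divide the congruence (and modulus) by g = 2: 20·t ≡ -7 (mod 3).
    Reduce coefficients mod 3: 2·t ≡ 2 (mod 3).
    The inverse of 2 mod 3 is 2 (since 2·2 = 4 = 1·3 + 1), so t ≡ 2·2 = 4 ≡ 1 (mod 3).
    Then x = 18 + 40·1 = 58, valid modulo lcm(40, 6) = 120: x ≡ 58 (mod 120).
Verify: 58 mod 8 = 2, 58 mod 10 = 8, 58 mod 6 = 4.

x ≡ 58 (mod 120).


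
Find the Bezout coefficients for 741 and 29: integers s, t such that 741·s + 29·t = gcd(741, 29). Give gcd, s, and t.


Euclidean algorithm on (741, 29) — divide until remainder is 0:
  741 = 25 · 29 + 16
  29 = 1 · 16 + 13
  16 = 1 · 13 + 3
  13 = 4 · 3 + 1
  3 = 3 · 1 + 0
gcd(741, 29) = 1.
Track Bezout coefficients alongside the remainders: start with r₀ = 741 = a·1 + b·0 (s = 1, t = 0) and r₁ = 29 = a·0 + b·1 (s = 0, t = 1); each new remainder r_{k+1} = r_{k-1} − q_k·r_k inherits s_{k+1} = s_{k-1} − q_k·s_k, t_{k+1} = t_{k-1} − q_k·t_k, so r_k = a·s_k + b·t_k at every step:
  q = 25: r = 16, s = 1 − 25·0 = 1, t = 0 − 25·1 = -25  (check: 741·1 + 29·(-25) = 16)
  q = 1: r = 13, s = 0 − 1·1 = -1, t = 1 − 1·(-25) = 26  (check: 741·(-1) + 29·26 = 13)
  q = 1: r = 3, s = 1 − 1·(-1) = 2, t = -25 − 1·26 = -51  (check: 741·2 + 29·(-51) = 3)
  q = 4: r = 1, s = -1 − 4·2 = -9, t = 26 − 4·(-51) = 230  (check: 741·(-9) + 29·230 = 1)
The row with r = 1 (the gcd) gives the Bezout coefficients s = -9, t = 230.
Result: 741 · (-9) + 29 · (230) = 1.

gcd(741, 29) = 1; s = -9, t = 230 (check: 741·(-9) + 29·230 = 1).


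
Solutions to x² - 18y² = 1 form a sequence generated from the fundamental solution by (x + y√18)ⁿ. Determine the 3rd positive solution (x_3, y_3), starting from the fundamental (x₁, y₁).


Step 1: Find the fundamental solution (x₁, y₁) of x² - 18y² = 1.
  Expand √18 as a continued fraction. a₀ = ⌊√18⌋ = 4; iterate m_{k+1} = d_k·a_k − m_k, d_{k+1} = (18 − m_{k+1}²)/d_k, a_{k+1} = ⌊(a₀ + m_{k+1})/d_{k+1}⌋ (starting m₀ = 0, d₀ = 1), with convergents p_k = a_k·p_{k-1} + p_{k-2}, q_k = a_k·q_{k-1} + q_{k-2} (p₋₁ = 1, q₋₁ = 0):
  k = 0: a₀ = 4; p₀/q₀ = 4/1; p₀² − 18·q₀² = 16 − 18 = -2.
  k = 1: m = 4, d = 2, a = ⌊(4 + 4)/2⌋ = 4; p/q = (4·4 + 1)/(4·1 + 0) = 17/4; p² − 18·q² = 289 − 288 = 1.
  The first convergent with p² − 18·q² = 1 gives the fundamental solution (x₁, y₁) = (17, 4).
Step 2: Apply the recurrence (x_{n+1}, y_{n+1}) = (x₁x_n + 18y₁y_n, x₁y_n + y₁x_n) repeatedly.
  From (x_1, y_1) = (17, 4): x_2 = 17·17 + 18·4·4 = 577; y_2 = 17·4 + 4·17 = 136.
  From (x_2, y_2) = (577, 136): x_3 = 17·577 + 18·4·136 = 19601; y_3 = 17·136 + 4·577 = 4620.
Step 3: Verify x_3² - 18·y_3² = 384199201 - 384199200 = 1 (should be 1). ✓

(x_1, y_1) = (17, 4); (x_3, y_3) = (19601, 4620).


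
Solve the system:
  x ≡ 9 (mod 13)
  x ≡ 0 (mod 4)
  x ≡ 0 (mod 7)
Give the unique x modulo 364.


Moduli 13, 4, 7 are pairwise coprime; by CRT there is a unique solution modulo M = 13 · 4 · 7 = 364.
Solve pairwise, accumulating the modulus:
  Start with x ≡ 9 (mod 13).
  Combine with x ≡ 0 (mod 4): since gcd(13, 4) = 1, we get a unique residue mod 52.
    Write x = 9 + 13·t and substitute into x ≡ 0 (mod 4): 13·t ≡ 0 − 9 = -9 (mod 4).
    Reduce coefficients mod 4: 1·t ≡ 3 (mod 4).
    So t ≡ 3 (mod 4).
    Then x = 9 + 13·3 = 48, valid modulo lcm(13, 4) = 52: x ≡ 48 (mod 52).
  Combine with x ≡ 0 (mod 7): since gcd(52, 7) = 1, we get a unique residue mod 364.
    Write x = 48 + 52·t and substitute into x ≡ 0 (mod 7): 52·t ≡ 0 − 48 = -48 (mod 7).
    Reduce coefficients mod 7: 3·t ≡ 1 (mod 7).
    The inverse of 3 mod 7 is 5 (since 3·5 = 15 = 2·7 + 1), so t ≡ 5·1 = 5 ≡ 5 (mod 7).
    Then x = 48 + 52·5 = 308, valid modulo lcm(52, 7) = 364: x ≡ 308 (mod 364).
Verify: 308 mod 13 = 9 ✓, 308 mod 4 = 0 ✓, 308 mod 7 = 0 ✓.

x ≡ 308 (mod 364).


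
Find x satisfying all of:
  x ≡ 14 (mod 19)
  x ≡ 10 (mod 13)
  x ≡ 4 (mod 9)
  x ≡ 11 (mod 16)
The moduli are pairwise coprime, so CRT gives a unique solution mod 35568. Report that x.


Product of moduli M = 19 · 13 · 9 · 16 = 35568.
Merge one congruence at a time:
  Start: x ≡ 14 (mod 19).
  Combine with x ≡ 10 (mod 13); new modulus lcm = 247.
    Write x = 14 + 19·t and substitute into x ≡ 10 (mod 13): 19·t ≡ 10 − 14 = -4 (mod 13).
    Reduce coefficients mod 13: 6·t ≡ 9 (mod 13).
    The inverse of 6 mod 13 is 11 (since 6·11 = 66 = 5·13 + 1), so t ≡ 11·9 = 99 ≡ 8 (mod 13).
    Then x = 14 + 19·8 = 166, valid modulo lcm(19, 13) = 247: x ≡ 166 (mod 247).
  Combine with x ≡ 4 (mod 9); new modulus lcm = 2223.
    Write x = 166 + 247·t and substitute into x ≡ 4 (mod 9): 247·t ≡ 4 − 166 = -162 (mod 9).
    Reduce coefficients mod 9: 4·t ≡ 0 (mod 9).
    The inverse of 4 mod 9 is 7 (since 4·7 = 28 = 3·9 + 1), so t ≡ 7·0 = 0 ≡ 0 (mod 9).
    Then x = 166 + 247·0 = 166, valid modulo lcm(247, 9) = 2223: x ≡ 166 (mod 2223).
  Combine with x ≡ 11 (mod 16); new modulus lcm = 35568.
    Write x = 166 + 2223·t and substitute into x ≡ 11 (mod 16): 2223·t ≡ 11 − 166 = -155 (mod 16).
    Reduce coefficients mod 16: 15·t ≡ 5 (mod 16).
    The inverse of 15 mod 16 is 15 (since 15·15 = 225 = 14·16 + 1), so t ≡ 15·5 = 75 ≡ 11 (mod 16).
    Then x = 166 + 2223·11 = 24619, valid modulo lcm(2223, 16) = 35568: x ≡ 24619 (mod 35568).
Verify against each original: 24619 mod 19 = 14, 24619 mod 13 = 10, 24619 mod 9 = 4, 24619 mod 16 = 11.

x ≡ 24619 (mod 35568).
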